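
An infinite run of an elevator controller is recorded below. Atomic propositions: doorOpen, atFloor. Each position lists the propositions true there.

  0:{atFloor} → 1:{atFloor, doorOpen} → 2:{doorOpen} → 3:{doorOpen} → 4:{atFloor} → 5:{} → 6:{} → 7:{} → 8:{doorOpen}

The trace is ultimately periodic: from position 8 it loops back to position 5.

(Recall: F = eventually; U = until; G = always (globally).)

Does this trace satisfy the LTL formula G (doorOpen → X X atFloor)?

No

doorOpen → X X atFloor must hold at every position from 0 onward. It fails at position 1, so G (doorOpen → X X atFloor) is false.
Positions where doorOpen holds: 1, 2, 3, 8.
Check X X atFloor at each: 1→fails, 2→ok, 3→fails, 8→fails.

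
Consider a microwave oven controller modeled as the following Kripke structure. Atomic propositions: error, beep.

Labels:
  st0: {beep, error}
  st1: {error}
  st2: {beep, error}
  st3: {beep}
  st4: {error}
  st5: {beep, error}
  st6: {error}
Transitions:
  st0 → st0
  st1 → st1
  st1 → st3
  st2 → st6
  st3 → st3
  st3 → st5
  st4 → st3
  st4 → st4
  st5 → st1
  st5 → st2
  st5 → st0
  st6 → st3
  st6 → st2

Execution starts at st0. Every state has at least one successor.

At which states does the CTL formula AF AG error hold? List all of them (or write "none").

{st0}

States satisfying AG error: {st0}.
States satisfying AF AG error: {st0}.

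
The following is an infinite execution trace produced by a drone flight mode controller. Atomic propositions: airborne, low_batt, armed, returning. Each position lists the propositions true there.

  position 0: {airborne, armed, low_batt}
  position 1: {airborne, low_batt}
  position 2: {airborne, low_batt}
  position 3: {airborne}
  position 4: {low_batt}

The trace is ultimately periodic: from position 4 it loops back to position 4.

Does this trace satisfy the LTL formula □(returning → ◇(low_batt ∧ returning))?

Holds

returning → ◇(low_batt ∧ returning) holds at every position 0..4, and those are all positions ever visited, so □(returning → ◇(low_batt ∧ returning)) holds.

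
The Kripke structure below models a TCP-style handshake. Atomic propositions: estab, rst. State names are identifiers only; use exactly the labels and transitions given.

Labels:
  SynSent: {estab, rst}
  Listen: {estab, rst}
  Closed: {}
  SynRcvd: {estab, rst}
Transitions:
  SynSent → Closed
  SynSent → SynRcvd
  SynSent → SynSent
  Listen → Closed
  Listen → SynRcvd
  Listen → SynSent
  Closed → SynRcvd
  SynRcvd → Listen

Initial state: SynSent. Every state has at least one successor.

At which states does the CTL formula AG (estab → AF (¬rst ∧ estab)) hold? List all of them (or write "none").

States satisfying estab → AF (¬rst ∧ estab): {Closed}.
States satisfying AG (estab → AF (¬rst ∧ estab)): ∅.

none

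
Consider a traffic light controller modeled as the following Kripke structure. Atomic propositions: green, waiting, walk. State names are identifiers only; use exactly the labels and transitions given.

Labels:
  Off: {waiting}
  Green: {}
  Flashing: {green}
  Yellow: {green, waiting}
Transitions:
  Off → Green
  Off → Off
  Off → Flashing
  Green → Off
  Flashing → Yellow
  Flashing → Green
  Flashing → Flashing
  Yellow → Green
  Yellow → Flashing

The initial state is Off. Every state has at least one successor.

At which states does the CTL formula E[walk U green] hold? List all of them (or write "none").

States satisfying walk: ∅.
States satisfying green: {Flashing, Yellow}.
States satisfying E[walk U green]: {Flashing, Yellow}.

{Flashing, Yellow}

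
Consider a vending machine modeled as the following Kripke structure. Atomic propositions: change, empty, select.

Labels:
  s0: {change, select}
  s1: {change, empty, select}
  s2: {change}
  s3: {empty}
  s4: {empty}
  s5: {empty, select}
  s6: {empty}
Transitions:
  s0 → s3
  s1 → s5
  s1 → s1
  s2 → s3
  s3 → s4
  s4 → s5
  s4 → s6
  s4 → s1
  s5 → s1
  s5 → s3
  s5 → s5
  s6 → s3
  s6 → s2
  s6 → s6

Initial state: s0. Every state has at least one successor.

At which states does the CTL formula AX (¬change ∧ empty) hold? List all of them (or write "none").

{s0, s2, s3}

States satisfying ¬change ∧ empty: {s3, s4, s5, s6}.
States satisfying AX (¬change ∧ empty): {s0, s2, s3}.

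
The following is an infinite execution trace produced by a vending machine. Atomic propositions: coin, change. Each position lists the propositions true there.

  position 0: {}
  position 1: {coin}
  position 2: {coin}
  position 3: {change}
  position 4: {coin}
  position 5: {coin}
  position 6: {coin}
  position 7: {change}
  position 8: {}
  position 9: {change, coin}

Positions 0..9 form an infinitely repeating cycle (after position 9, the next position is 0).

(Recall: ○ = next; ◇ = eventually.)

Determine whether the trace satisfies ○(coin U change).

The position after 0 is 1; coin U change is true there.

Yes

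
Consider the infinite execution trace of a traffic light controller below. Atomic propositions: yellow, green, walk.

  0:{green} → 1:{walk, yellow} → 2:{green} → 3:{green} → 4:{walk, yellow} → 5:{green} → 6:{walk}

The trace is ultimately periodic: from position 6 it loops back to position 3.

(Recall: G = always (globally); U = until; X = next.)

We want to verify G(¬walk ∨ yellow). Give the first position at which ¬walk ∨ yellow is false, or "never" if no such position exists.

Check ¬walk ∨ yellow at each position in order: 0 ✓, 1 ✓, 2 ✓, 3 ✓, 4 ✓, 5 ✓.
At position 6 the labels are {walk}, so ¬walk ∨ yellow is false there. This is the first violation.

6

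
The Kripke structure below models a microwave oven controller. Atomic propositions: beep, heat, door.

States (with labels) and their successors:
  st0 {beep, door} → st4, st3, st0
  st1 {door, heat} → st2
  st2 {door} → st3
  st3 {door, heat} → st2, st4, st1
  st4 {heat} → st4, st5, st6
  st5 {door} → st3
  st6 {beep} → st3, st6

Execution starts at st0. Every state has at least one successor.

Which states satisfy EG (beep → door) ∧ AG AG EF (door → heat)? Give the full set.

States satisfying beep → door: {st0, st1, st2, st3, st4, st5}.
States satisfying EG (beep → door): {st0, st1, st2, st3, st4, st5}.
States satisfying AG EF (door → heat): {st0, st1, st2, st3, st4, st5, st6}.
States satisfying AG AG EF (door → heat): {st0, st1, st2, st3, st4, st5, st6}.
States satisfying EG (beep → door) ∧ AG AG EF (door → heat): {st0, st1, st2, st3, st4, st5}.

{st0, st1, st2, st3, st4, st5}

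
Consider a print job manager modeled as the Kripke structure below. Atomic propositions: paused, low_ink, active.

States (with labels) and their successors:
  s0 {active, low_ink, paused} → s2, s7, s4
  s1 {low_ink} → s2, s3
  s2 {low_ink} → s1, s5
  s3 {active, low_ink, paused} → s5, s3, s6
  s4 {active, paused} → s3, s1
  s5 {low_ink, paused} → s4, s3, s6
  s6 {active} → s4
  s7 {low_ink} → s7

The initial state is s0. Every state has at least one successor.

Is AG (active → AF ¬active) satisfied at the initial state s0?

States satisfying active → AF ¬active: {s1, s2, s5, s7}.
States satisfying AG (active → AF ¬active): {s7}.
s0 is reachable from s0 and violates active → AF ¬active, so AG fails at s0.
s0 ∉ Sat(AG (active → AF ¬active)).

No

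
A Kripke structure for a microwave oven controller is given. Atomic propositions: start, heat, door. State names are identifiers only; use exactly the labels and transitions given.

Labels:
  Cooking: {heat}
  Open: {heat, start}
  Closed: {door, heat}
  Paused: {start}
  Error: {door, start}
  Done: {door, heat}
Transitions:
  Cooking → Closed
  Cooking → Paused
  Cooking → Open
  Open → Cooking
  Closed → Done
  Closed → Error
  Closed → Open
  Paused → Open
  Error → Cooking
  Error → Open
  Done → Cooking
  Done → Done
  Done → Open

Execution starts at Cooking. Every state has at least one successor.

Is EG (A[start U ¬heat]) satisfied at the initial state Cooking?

States satisfying A[start U ¬heat]: {Paused, Error}.
States satisfying EG (A[start U ¬heat]): ∅.
No suitable path/successor from Cooking witnesses the formula.
Cooking ∉ Sat(EG (A[start U ¬heat])).

No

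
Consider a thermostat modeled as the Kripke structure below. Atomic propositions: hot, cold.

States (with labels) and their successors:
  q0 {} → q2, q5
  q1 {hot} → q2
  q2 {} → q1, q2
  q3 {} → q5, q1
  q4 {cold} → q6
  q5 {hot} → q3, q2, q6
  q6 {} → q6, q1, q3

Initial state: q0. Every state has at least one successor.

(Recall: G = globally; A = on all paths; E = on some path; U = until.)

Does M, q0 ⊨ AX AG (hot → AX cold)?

No

States satisfying AG (hot → AX cold): ∅.
States satisfying AX AG (hot → AX cold): ∅.
q0 ∉ Sat(AX AG (hot → AX cold)).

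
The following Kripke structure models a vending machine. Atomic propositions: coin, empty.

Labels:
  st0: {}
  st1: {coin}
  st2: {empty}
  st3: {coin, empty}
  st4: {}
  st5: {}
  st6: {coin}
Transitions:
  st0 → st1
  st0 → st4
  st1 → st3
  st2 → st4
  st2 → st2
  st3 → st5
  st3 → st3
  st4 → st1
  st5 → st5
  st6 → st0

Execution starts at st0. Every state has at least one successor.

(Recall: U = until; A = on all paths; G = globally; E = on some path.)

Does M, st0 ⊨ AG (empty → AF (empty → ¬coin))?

States satisfying empty → AF (empty → ¬coin): {st0, st1, st2, st4, st5, st6}.
States satisfying AG (empty → AF (empty → ¬coin)): {st5}.
st3 is reachable from st0 and violates empty → AF (empty → ¬coin), so AG fails at st0.
st0 ∉ Sat(AG (empty → AF (empty → ¬coin))).

No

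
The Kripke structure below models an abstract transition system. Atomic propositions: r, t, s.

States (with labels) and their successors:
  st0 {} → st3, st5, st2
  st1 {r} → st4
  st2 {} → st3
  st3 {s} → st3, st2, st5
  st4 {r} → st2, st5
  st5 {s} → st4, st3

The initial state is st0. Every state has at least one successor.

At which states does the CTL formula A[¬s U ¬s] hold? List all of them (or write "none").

States satisfying ¬s: {st0, st1, st2, st4}.
States satisfying A[¬s U ¬s]: {st0, st1, st2, st4}.

{st0, st1, st2, st4}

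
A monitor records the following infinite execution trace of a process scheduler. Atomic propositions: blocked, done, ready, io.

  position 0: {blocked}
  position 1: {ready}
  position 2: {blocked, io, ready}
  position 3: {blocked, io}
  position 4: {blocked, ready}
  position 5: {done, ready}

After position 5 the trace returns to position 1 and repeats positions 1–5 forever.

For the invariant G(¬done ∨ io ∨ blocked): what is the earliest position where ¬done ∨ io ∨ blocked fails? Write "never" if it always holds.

Check ¬done ∨ io ∨ blocked at each position in order: 0 ✓, 1 ✓, 2 ✓, 3 ✓, 4 ✓.
At position 5 the labels are {done, ready}, so ¬done ∨ io ∨ blocked is false there. This is the first violation.

5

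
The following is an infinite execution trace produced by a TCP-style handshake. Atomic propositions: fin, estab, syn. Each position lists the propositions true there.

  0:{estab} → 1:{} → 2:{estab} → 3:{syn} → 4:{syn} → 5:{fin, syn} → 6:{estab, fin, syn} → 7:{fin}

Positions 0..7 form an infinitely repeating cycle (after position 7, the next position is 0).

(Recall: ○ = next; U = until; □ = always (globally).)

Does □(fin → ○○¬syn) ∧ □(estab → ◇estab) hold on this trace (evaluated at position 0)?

Satisfied

fin → ○○¬syn holds at every position 0..7, and those are all positions ever visited, so □(fin → ○○¬syn) holds.
Positions where fin holds: 5, 6, 7.
Check ○○¬syn at each: 5→ok, 6→ok, 7→ok.
estab → ◇estab holds at every position 0..7, and those are all positions ever visited, so □(estab → ◇estab) holds.
Positions where estab holds: 0, 2, 6.
Check ◇estab at each: 0→ok, 2→ok, 6→ok.
At position 0: □(fin → ○○¬syn) is true; □(estab → ◇estab) is true; so □(fin → ○○¬syn) ∧ □(estab → ◇estab) is true.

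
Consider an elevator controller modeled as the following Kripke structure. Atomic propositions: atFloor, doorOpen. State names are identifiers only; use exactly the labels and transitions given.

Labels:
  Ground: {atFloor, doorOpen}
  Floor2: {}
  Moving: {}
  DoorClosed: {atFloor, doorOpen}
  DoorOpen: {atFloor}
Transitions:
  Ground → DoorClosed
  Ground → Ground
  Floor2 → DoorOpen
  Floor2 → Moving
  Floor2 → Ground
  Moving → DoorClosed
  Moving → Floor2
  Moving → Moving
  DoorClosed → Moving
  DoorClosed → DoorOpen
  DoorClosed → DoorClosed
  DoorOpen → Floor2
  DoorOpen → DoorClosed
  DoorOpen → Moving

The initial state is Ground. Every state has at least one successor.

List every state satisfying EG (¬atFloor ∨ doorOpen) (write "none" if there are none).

States satisfying ¬atFloor ∨ doorOpen: {Ground, Floor2, Moving, DoorClosed}.
States satisfying EG (¬atFloor ∨ doorOpen): {Ground, Floor2, Moving, DoorClosed}.

{Ground, Floor2, Moving, DoorClosed}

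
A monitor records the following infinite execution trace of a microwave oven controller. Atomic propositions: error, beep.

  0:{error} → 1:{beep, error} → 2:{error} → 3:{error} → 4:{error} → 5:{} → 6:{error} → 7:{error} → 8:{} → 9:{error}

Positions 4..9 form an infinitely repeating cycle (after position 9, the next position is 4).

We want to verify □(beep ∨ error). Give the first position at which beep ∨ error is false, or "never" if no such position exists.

5

Check beep ∨ error at each position in order: 0 ✓, 1 ✓, 2 ✓, 3 ✓, 4 ✓.
At position 5 the labels are {}, so beep ∨ error is false there. This is the first violation.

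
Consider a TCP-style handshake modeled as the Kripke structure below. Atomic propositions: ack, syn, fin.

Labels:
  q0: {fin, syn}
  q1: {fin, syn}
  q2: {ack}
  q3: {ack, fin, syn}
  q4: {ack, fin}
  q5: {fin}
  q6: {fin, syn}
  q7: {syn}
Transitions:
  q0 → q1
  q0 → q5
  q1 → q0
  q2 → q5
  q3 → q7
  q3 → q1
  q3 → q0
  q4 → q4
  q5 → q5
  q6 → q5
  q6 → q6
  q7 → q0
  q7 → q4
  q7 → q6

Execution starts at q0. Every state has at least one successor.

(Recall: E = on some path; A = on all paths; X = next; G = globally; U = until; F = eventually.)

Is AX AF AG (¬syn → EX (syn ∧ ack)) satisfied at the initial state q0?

States satisfying AF AG (¬syn → EX (syn ∧ ack)): ∅.
States satisfying AX AF AG (¬syn → EX (syn ∧ ack)): ∅.
q0 ∉ Sat(AX AF AG (¬syn → EX (syn ∧ ack))).

Does not hold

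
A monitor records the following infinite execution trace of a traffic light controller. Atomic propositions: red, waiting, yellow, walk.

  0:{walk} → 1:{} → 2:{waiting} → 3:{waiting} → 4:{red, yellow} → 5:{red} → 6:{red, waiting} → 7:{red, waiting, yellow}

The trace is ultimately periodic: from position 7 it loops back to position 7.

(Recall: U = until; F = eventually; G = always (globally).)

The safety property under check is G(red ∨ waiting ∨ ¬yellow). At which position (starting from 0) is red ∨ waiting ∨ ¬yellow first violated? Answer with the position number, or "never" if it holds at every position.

never

red ∨ waiting ∨ ¬yellow holds at every position 0..7, and those are all the positions the trace ever visits, so the invariant G(red ∨ waiting ∨ ¬yellow) is never violated.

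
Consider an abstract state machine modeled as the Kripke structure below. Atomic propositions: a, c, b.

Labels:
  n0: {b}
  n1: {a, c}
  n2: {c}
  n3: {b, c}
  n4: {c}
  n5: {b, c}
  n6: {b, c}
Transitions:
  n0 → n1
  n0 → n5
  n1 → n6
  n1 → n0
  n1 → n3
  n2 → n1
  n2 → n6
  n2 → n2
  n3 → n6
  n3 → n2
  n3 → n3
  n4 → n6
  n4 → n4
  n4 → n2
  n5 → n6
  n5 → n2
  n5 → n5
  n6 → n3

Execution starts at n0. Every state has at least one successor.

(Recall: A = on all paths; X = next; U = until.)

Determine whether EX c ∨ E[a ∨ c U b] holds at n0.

Satisfied

States satisfying c: {n1, n2, n3, n4, n5, n6}.
States satisfying EX c: {n0, n1, n2, n3, n4, n5, n6}.
States satisfying a ∨ c: {n1, n2, n3, n4, n5, n6}.
States satisfying b: {n0, n3, n5, n6}.
States satisfying E[a ∨ c U b]: {n0, n1, n2, n3, n4, n5, n6}.
States satisfying EX c ∨ E[a ∨ c U b]: {n0, n1, n2, n3, n4, n5, n6}.
n0 ∈ Sat(EX c ∨ E[a ∨ c U b]).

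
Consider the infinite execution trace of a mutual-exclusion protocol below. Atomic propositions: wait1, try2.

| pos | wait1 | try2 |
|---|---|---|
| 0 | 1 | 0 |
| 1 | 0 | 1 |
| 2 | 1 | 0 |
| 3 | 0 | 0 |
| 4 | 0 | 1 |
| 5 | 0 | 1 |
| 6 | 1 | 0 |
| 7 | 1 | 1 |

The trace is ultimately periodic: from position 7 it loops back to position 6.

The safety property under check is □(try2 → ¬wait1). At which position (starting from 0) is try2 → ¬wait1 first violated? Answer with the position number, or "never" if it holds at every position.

Check try2 → ¬wait1 at each position in order: 0 ✓, 1 ✓, 2 ✓, 3 ✓, 4 ✓, 5 ✓, 6 ✓.
At position 7 the labels are {try2, wait1}, so try2 → ¬wait1 is false there. This is the first violation.

7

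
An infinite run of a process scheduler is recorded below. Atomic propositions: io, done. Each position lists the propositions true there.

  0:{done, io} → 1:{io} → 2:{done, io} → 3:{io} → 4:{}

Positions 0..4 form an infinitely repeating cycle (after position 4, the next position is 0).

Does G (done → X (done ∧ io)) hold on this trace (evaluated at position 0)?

done → X (done ∧ io) must hold at every position from 0 onward. It fails at position 0, so G (done → X (done ∧ io)) is false.
Positions where done holds: 0, 2.
Check X (done ∧ io) at each: 0→fails, 2→fails.

Violated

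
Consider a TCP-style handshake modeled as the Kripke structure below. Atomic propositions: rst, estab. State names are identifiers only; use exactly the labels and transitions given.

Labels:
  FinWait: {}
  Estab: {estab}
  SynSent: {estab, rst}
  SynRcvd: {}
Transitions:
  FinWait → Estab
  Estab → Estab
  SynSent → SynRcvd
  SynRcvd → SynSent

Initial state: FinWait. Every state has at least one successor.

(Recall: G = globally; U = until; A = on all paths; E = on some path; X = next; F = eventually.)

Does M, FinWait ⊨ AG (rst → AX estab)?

Satisfied

States satisfying rst → AX estab: {FinWait, Estab, SynRcvd}.
States satisfying AG (rst → AX estab): {FinWait, Estab}.
Every state reachable from FinWait satisfies rst → AX estab.
FinWait ∈ Sat(AG (rst → AX estab)).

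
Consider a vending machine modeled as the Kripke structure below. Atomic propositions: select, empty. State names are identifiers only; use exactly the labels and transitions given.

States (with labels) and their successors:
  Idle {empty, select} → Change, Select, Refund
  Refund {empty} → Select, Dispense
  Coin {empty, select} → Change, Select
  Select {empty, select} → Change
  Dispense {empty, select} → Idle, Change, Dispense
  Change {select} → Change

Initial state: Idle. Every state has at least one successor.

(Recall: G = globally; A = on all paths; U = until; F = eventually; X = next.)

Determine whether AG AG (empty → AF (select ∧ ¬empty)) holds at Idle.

States satisfying AG (empty → AF (select ∧ ¬empty)): {Coin, Select, Change}.
States satisfying AG AG (empty → AF (select ∧ ¬empty)): {Coin, Select, Change}.
Dispense is reachable from Idle and violates AG (empty → AF (select ∧ ¬empty)), so AG fails at Idle.
Idle ∉ Sat(AG AG (empty → AF (select ∧ ¬empty))).

No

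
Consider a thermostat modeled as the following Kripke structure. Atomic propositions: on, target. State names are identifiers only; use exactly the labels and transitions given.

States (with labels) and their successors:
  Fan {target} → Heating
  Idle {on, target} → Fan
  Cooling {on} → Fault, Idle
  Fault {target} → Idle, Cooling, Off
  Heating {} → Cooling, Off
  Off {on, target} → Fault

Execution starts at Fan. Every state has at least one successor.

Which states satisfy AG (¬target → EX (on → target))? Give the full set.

{Fan, Idle, Cooling, Fault, Heating, Off}

States satisfying ¬target → EX (on → target): {Fan, Idle, Cooling, Fault, Heating, Off}.
States satisfying AG (¬target → EX (on → target)): {Fan, Idle, Cooling, Fault, Heating, Off}.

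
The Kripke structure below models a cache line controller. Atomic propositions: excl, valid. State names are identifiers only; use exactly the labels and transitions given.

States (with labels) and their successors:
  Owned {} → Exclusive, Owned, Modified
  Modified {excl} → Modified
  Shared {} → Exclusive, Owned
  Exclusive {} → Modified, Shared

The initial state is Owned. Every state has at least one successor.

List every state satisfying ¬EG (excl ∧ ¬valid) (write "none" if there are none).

States satisfying excl ∧ ¬valid: {Modified}.
States satisfying EG (excl ∧ ¬valid): {Modified}.
States satisfying ¬EG (excl ∧ ¬valid): {Owned, Shared, Exclusive}.

{Owned, Shared, Exclusive}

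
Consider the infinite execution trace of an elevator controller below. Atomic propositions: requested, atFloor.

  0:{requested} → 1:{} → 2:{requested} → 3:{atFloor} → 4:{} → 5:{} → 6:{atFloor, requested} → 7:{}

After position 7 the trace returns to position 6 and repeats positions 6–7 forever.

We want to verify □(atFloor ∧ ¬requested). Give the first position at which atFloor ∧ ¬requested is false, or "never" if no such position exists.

0

At position 0 the labels are {requested}, so atFloor ∧ ¬requested is false there. This is the first violation.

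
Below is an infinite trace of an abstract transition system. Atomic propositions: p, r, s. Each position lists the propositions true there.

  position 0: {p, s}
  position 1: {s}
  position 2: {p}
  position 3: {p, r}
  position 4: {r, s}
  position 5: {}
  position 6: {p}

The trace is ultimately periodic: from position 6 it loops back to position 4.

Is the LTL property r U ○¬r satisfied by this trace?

Walking from position 0: ○¬r first holds at position 0, and r holds at every earlier position along the way, so r U ○¬r holds.

Satisfied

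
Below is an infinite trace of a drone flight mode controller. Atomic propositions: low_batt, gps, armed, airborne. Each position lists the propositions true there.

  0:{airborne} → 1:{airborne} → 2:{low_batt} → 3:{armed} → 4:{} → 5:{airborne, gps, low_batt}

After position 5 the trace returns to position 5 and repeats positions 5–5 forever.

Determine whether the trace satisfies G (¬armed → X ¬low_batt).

¬armed → X ¬low_batt must hold at every position from 0 onward. It fails at position 1, so G (¬armed → X ¬low_batt) is false.
Positions where ¬armed holds: 0, 1, 2, 4, 5.
Check X ¬low_batt at each: 0→ok, 1→fails, 2→ok, 4→fails, 5→fails.

Does not hold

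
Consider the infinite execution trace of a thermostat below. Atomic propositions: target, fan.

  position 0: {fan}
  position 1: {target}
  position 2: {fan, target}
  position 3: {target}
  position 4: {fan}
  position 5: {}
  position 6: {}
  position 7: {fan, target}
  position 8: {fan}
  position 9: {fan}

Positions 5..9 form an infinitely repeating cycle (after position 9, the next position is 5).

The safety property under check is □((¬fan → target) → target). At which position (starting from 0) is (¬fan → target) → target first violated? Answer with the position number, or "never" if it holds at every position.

0

At position 0 the labels are {fan}, so (¬fan → target) → target is false there. This is the first violation.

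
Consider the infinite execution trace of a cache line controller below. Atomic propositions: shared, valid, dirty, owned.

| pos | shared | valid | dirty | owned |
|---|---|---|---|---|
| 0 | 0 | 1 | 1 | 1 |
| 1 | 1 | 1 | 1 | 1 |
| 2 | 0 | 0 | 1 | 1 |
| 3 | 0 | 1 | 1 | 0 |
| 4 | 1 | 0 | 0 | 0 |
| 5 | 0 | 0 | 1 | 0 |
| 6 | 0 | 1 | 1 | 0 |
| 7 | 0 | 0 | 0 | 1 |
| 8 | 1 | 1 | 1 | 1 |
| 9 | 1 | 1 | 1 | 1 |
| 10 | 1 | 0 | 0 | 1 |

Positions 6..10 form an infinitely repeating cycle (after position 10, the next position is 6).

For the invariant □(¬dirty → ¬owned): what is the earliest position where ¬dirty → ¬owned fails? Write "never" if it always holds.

Check ¬dirty → ¬owned at each position in order: 0 ✓, 1 ✓, 2 ✓, 3 ✓, 4 ✓, 5 ✓, 6 ✓.
At position 7 the labels are {owned}, so ¬dirty → ¬owned is false there. This is the first violation.

7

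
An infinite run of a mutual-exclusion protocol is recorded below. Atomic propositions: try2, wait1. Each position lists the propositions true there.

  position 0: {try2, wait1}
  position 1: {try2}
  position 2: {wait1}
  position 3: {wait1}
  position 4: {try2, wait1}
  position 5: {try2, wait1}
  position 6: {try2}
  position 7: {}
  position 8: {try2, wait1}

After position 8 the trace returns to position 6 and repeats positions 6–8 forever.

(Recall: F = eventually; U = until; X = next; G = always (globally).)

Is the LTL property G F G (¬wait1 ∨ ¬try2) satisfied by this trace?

F G (¬wait1 ∨ ¬try2) must hold at every position from 0 onward. It fails at position 0, so G F G (¬wait1 ∨ ¬try2) is false.

No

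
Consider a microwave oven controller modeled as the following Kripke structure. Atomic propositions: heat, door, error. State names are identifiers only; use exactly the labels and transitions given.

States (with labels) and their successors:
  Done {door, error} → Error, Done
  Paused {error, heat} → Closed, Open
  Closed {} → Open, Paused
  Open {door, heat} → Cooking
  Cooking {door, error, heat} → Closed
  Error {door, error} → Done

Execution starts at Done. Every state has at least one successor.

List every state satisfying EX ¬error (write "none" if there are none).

{Paused, Closed, Cooking}

States satisfying ¬error: {Closed, Open}.
States satisfying EX ¬error: {Paused, Closed, Cooking}.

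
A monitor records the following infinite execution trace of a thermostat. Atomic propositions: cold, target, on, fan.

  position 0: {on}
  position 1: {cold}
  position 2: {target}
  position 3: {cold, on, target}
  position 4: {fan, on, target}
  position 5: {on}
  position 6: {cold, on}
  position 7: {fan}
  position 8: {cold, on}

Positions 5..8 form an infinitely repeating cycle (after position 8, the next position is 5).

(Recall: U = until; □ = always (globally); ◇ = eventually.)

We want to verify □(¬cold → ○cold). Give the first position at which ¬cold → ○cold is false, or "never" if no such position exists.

4

Check ¬cold → ○cold at each position in order: 0 ✓, 1 ✓, 2 ✓, 3 ✓.
At position 4 the labels are {fan, on, target} and the next position 5 has {on}, so ¬cold → ○cold is false there. This is the first violation.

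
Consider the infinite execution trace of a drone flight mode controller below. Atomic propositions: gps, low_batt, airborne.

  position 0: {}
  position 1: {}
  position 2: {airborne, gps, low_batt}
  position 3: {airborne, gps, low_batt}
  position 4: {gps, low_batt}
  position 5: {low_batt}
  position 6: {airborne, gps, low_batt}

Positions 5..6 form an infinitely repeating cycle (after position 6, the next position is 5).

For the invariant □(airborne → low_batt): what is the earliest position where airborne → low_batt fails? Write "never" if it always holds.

never

airborne → low_batt holds at every position 0..6, and those are all the positions the trace ever visits, so the invariant □(airborne → low_batt) is never violated.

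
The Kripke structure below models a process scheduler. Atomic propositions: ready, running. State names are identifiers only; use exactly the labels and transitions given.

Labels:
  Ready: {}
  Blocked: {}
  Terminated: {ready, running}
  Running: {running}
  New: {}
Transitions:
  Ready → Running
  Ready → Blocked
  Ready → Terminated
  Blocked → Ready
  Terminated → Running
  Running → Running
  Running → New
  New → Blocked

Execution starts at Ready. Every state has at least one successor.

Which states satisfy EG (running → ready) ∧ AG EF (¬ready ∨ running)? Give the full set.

States satisfying running → ready: {Ready, Blocked, Terminated, New}.
States satisfying EG (running → ready): {Ready, Blocked, New}.
States satisfying EF (¬ready ∨ running): {Ready, Blocked, Terminated, Running, New}.
States satisfying AG EF (¬ready ∨ running): {Ready, Blocked, Terminated, Running, New}.
States satisfying EG (running → ready) ∧ AG EF (¬ready ∨ running): {Ready, Blocked, New}.

{Ready, Blocked, New}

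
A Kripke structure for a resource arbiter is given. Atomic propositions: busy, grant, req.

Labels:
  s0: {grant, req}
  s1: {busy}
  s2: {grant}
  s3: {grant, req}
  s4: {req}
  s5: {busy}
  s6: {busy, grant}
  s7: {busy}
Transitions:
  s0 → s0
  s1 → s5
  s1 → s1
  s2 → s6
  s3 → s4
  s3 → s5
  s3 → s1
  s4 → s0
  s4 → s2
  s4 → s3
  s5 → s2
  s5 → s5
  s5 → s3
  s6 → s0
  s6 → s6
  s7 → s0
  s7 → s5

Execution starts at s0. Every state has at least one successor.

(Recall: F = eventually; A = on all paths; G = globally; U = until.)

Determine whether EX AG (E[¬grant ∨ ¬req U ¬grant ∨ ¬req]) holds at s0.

Does not hold

States satisfying AG (E[¬grant ∨ ¬req U ¬grant ∨ ¬req]): ∅.
States satisfying EX AG (E[¬grant ∨ ¬req U ¬grant ∨ ¬req]): ∅.
No suitable path/successor from s0 witnesses the formula.
s0 ∉ Sat(EX AG (E[¬grant ∨ ¬req U ¬grant ∨ ¬req])).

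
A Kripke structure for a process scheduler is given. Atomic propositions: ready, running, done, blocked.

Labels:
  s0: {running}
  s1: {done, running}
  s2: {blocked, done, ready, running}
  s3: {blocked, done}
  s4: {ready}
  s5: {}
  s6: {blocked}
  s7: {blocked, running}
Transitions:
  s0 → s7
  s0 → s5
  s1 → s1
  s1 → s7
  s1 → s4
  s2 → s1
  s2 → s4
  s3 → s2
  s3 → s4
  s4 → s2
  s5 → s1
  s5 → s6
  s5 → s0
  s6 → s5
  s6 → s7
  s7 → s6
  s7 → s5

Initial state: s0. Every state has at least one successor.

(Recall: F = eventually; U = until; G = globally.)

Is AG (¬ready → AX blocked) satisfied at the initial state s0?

Does not hold

States satisfying ¬ready → AX blocked: {s2, s4}.
States satisfying AG (¬ready → AX blocked): ∅.
s0 is reachable from s0 and violates ¬ready → AX blocked, so AG fails at s0.
s0 ∉ Sat(AG (¬ready → AX blocked)).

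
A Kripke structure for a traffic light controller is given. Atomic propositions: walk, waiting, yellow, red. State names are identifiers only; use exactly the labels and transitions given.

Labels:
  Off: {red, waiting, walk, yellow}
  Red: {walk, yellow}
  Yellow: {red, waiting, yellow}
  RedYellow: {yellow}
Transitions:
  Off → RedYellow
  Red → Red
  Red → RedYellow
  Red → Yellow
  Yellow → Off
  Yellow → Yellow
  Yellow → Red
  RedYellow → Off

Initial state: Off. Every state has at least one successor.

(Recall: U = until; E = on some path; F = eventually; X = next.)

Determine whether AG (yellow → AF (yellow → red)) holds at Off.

States satisfying yellow → AF (yellow → red): {Off, Yellow, RedYellow}.
States satisfying AG (yellow → AF (yellow → red)): {Off, RedYellow}.
Every state reachable from Off satisfies yellow → AF (yellow → red).
Off ∈ Sat(AG (yellow → AF (yellow → red))).

Holds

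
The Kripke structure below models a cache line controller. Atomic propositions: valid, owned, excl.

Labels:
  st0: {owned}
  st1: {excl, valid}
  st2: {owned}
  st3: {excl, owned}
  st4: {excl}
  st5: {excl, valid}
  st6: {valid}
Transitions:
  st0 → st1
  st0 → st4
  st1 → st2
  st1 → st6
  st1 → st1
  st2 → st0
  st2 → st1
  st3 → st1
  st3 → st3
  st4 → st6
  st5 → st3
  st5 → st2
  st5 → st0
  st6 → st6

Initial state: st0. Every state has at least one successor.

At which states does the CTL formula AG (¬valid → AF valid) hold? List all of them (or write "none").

{st0, st1, st2, st4, st6}

States satisfying ¬valid → AF valid: {st0, st1, st2, st4, st5, st6}.
States satisfying AG (¬valid → AF valid): {st0, st1, st2, st4, st6}.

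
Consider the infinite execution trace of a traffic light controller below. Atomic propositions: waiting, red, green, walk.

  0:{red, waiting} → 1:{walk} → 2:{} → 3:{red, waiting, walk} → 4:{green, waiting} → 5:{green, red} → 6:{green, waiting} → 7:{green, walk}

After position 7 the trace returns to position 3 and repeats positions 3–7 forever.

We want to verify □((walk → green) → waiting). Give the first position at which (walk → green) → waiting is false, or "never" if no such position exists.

2

Check (walk → green) → waiting at each position in order: 0 ✓, 1 ✓.
At position 2 the labels are {}, so (walk → green) → waiting is false there. This is the first violation.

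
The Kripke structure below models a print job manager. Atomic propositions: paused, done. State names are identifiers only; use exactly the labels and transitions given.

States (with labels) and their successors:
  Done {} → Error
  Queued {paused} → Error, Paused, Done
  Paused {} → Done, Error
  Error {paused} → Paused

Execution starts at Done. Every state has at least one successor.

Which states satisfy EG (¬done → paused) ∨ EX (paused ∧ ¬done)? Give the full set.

{Done, Queued, Paused}

States satisfying ¬done → paused: {Queued, Error}.
States satisfying EG (¬done → paused): ∅.
States satisfying paused ∧ ¬done: {Queued, Error}.
States satisfying EX (paused ∧ ¬done): {Done, Queued, Paused}.
States satisfying EG (¬done → paused) ∨ EX (paused ∧ ¬done): {Done, Queued, Paused}.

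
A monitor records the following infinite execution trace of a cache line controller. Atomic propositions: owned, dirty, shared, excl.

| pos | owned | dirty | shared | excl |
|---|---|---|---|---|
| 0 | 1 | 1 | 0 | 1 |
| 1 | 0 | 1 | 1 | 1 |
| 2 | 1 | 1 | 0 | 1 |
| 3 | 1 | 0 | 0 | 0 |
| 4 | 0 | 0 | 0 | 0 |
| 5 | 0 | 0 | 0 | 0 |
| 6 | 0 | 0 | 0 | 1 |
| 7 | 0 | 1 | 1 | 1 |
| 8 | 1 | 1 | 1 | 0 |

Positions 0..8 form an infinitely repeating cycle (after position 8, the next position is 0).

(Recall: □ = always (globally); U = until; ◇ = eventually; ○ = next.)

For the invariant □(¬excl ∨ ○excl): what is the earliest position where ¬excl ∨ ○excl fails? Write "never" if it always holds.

2

Check ¬excl ∨ ○excl at each position in order: 0 ✓, 1 ✓.
At position 2 the labels are {dirty, excl, owned} and the next position 3 has {owned}, so ¬excl ∨ ○excl is false there. This is the first violation.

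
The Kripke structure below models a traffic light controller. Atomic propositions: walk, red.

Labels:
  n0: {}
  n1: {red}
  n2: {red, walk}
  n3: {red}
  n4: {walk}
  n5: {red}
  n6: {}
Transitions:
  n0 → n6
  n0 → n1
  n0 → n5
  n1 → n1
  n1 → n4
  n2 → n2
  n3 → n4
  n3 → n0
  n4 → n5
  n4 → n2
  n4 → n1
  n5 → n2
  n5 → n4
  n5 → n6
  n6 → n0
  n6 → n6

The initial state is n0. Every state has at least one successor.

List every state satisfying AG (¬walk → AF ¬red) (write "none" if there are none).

States satisfying ¬walk → AF ¬red: {n0, n2, n3, n4, n6}.
States satisfying AG (¬walk → AF ¬red): {n2}.

{n2}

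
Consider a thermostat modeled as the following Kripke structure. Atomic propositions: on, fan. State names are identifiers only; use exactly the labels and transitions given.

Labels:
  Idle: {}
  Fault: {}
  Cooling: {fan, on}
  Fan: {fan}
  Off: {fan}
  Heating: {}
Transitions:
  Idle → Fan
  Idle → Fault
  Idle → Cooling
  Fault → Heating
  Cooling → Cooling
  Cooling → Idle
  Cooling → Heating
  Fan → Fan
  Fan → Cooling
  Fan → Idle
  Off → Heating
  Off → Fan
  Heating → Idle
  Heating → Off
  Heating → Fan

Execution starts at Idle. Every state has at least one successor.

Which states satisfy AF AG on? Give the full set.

States satisfying AG on: ∅.
States satisfying AF AG on: ∅.

none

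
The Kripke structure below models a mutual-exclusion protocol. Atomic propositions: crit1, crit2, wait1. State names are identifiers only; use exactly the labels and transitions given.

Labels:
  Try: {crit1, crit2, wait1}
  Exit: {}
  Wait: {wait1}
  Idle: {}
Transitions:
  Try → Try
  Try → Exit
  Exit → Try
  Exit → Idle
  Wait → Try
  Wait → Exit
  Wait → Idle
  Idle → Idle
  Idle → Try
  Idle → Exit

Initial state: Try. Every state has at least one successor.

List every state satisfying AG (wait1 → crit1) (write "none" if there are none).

States satisfying wait1 → crit1: {Try, Exit, Idle}.
States satisfying AG (wait1 → crit1): {Try, Exit, Idle}.

{Try, Exit, Idle}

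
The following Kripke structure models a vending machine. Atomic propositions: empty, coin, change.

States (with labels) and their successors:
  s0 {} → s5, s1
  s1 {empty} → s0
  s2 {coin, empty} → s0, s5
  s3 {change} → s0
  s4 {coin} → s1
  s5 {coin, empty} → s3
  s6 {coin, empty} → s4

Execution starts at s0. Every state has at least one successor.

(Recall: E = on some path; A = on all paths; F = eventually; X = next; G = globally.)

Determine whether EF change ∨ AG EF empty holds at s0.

States satisfying change: {s3}.
States satisfying EF change: {s0, s1, s2, s3, s4, s5, s6}.
States satisfying EF empty: {s0, s1, s2, s3, s4, s5, s6}.
States satisfying AG EF empty: {s0, s1, s2, s3, s4, s5, s6}.
States satisfying EF change ∨ AG EF empty: {s0, s1, s2, s3, s4, s5, s6}.
s0 ∈ Sat(EF change ∨ AG EF empty).

Yes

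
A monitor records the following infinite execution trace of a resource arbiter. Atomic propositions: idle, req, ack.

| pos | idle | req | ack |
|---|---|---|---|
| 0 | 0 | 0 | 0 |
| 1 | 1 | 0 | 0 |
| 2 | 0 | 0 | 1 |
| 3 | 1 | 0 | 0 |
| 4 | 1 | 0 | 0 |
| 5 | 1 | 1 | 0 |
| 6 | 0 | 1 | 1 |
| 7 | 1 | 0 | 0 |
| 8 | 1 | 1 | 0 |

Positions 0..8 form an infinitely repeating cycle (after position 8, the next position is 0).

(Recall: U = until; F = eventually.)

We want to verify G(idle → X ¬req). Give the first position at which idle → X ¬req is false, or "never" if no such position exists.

4

Check idle → X ¬req at each position in order: 0 ✓, 1 ✓, 2 ✓, 3 ✓.
At position 4 the labels are {idle} and the next position 5 has {idle, req}, so idle → X ¬req is false there. This is the first violation.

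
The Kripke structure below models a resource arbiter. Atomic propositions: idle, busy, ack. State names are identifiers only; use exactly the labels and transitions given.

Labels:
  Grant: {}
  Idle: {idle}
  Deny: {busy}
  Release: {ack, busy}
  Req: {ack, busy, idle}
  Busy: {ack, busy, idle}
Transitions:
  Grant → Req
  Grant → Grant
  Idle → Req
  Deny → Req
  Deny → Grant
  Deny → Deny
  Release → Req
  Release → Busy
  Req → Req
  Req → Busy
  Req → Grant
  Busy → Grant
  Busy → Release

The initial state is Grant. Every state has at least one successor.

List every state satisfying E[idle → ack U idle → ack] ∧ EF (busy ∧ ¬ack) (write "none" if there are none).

States satisfying idle → ack: {Grant, Deny, Release, Req, Busy}.
States satisfying E[idle → ack U idle → ack]: {Grant, Deny, Release, Req, Busy}.
States satisfying busy ∧ ¬ack: {Deny}.
States satisfying EF (busy ∧ ¬ack): {Deny}.
States satisfying E[idle → ack U idle → ack] ∧ EF (busy ∧ ¬ack): {Deny}.

{Deny}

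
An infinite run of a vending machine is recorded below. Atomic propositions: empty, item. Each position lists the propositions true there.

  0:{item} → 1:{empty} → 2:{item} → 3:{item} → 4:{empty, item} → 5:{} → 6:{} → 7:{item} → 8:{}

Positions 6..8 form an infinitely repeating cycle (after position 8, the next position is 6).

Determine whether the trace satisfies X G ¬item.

The position after 0 is 1; G ¬item is false there.

Does not hold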